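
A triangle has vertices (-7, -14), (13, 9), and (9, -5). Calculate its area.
Using the coordinate formula: Area = (1/2)|x₁(y₂-y₃) + x₂(y₃-y₁) + x₃(y₁-y₂)|
Area = (1/2)|(-7)(9-(-5)) + 13((-5)-(-14)) + 9((-14)-9)|
Area = (1/2)|(-7)*14 + 13*9 + 9*(-23)|
Area = (1/2)|(-98) + 117 + (-207)|
Area = (1/2)*188 = 94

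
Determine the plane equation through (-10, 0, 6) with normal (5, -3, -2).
d = n·P = (5)(-10) + (-3)(0) + (-2)(6) = -62
Plane: 5x - 3y - 2z = -62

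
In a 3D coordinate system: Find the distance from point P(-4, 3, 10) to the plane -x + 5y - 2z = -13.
d = |(-1)(-4) + 5(3) + (-2)(10) - (-13)| / √((-1)² + 5² + (-2)²) = 12/√30 = 2.191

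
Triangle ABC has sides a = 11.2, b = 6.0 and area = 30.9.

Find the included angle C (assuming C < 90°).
Area = ½ab·sin(C)  →  sin(C) = 2·Area/(ab)
sin(C) = 2·30.9/(11.2·6.0) = 0.919643
C = arcsin(0.919643) = 66.87°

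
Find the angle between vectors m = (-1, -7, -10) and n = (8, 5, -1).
m·n = -33, |m|² = 150, |n|² = 90
cos θ = -33/√13500 ≈ -0.284
θ ≈ 106.5°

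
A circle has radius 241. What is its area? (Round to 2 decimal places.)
Area = pi * r²
Area = pi * 241²
Area = pi * 58081
Area = 182466.84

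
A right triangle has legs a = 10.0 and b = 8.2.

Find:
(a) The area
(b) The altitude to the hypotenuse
(a) Area = ½ab = ½·10.0·8.2 = 41
(b) Hypotenuse c = √(10.0² + 8.2²) = √167.24 = 12.9321
    Area = ½·c·h_c  →  h_c = 2·Area/c = 2·41/12.9321 = 6.341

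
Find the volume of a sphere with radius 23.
Volume = (4/3) * pi * r³
Volume = (4/3) * pi * 23³
Volume = (4/3) * pi * 12167
Volume = 50965.01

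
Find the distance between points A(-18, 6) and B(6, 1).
Using the distance formula: d = sqrt((x₂-x₁)² + (y₂-y₁)²)
dx = 6 - (-18) = 24
dy = 1 - 6 = -5
d = sqrt(24² + (-5)²) = sqrt(576 + 25) = sqrt(601) = 24.52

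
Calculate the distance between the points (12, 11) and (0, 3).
Using the distance formula: d = sqrt((x₂-x₁)² + (y₂-y₁)²)
dx = 0 - 12 = -12
dy = 3 - 11 = -8
d = sqrt((-12)² + (-8)²) = sqrt(144 + 64) = sqrt(208) = 14.42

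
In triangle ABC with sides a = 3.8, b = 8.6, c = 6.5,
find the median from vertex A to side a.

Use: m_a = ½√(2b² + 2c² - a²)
m_a = ½√(2·8.6² + 2·6.5² - 3.8²)
m_a = ½√(147.92 + 84.5 - 14.44) = ½√217.98 = 7.382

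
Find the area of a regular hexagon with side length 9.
For a regular 6-gon with side length s = 9:
Apothem a = s / (2*tan(pi/6)) = 9 / (2*tan(pi/6)) ≈ 7.7942
Perimeter P = 6 * 9 = 54
Area = (1/2) * P * a = (1/2) * 54 * 7.7942 = 210.44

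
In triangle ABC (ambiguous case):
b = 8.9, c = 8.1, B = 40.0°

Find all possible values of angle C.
sin(C)/c = sin(B)/b  →  sin(C) = c·sin(B)/b = 8.1·sin(40.0°)/8.9 = 0.585009
C₁ = arcsin(0.585009) = 35.8°,  C₂ = 180° - C₁ = 144.2°
Check C₂: A = 180° - 40.0° - 144.2° = -4.2° ≤ 0, rejected
C = 35.8° (one solution)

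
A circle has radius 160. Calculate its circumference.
Circumference = 2 * pi * r
Circumference = 2 * pi * 160
Circumference = 1005.31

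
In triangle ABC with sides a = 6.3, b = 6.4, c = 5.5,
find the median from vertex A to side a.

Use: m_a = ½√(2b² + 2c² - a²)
m_a = ½√(2·6.4² + 2·5.5² - 6.3²)
m_a = ½√(81.92 + 60.5 - 39.69) = ½√102.73 = 5.068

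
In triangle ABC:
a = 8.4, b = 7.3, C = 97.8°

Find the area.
Using A = ½ab·sin(C):
A = ½·8.4·7.3·sin(97.8°) = ½·61.32·0.990748 = 30.38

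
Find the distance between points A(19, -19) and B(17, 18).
Using the distance formula: d = sqrt((x₂-x₁)² + (y₂-y₁)²)
dx = 17 - 19 = -2
dy = 18 - (-19) = 37
d = sqrt((-2)² + 37²) = sqrt(4 + 1369) = sqrt(1373) = 37.05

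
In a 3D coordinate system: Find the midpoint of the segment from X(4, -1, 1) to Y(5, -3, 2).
Midpoint = ((4+5)/2, (-1-3)/2, (1+2)/2) = (4.5, -2, 1.5)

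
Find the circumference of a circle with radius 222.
Circumference = 2 * pi * r
Circumference = 2 * pi * 222
Circumference = 1394.87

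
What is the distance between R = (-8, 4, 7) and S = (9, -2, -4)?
d = √[(17)² + (-6)² + (-11)²] = √446 = 21.12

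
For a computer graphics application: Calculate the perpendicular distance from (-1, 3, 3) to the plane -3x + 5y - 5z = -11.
d = |(-3)(-1) + 5(3) + (-5)(3) - (-11)| / √((-3)² + 5² + (-5)²) = 14/√59 = 1.823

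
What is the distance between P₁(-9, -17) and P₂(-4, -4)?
Using the distance formula: d = sqrt((x₂-x₁)² + (y₂-y₁)²)
dx = (-4) - (-9) = 5
dy = (-4) - (-17) = 13
d = sqrt(5² + 13²) = sqrt(25 + 169) = sqrt(194) = 13.93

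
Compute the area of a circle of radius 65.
Area = pi * r²
Area = pi * 65²
Area = pi * 4225
Area = 13273.23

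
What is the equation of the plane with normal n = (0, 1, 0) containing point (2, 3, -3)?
d = n·P = (0)(2) + (1)(3) + (0)(-3) = 3
Plane: y = 3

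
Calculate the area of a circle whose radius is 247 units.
Area = pi * r²
Area = pi * 247²
Area = pi * 61009
Area = 191665.43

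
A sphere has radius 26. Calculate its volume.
Volume = (4/3) * pi * r³
Volume = (4/3) * pi * 26³
Volume = (4/3) * pi * 17576
Volume = 73622.18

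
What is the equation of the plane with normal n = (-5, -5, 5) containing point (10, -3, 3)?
d = n·P = (-5)(10) + (-5)(-3) + (5)(3) = -20
Plane: -5x - 5y + 5z = -20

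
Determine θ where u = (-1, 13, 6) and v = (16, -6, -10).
u·v = -154, |u|² = 206, |v|² = 392
cos θ = -154/√80752 ≈ -0.5419
θ ≈ 122.8°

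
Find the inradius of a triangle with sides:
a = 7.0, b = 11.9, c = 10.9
s = (a+b+c)/2 = (7.0+11.9+10.9)/2 = 14.9
Area = √(s(s-a)(s-b)(s-c)) = √(14.9·7.9·3·4) = 37.5835
r = Area/s = 37.5835/14.9 = 2.522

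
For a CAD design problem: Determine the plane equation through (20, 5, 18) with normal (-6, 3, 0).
d = n·P = (-6)(20) + (3)(5) + (0)(18) = -105
Plane: -6x + 3y = -105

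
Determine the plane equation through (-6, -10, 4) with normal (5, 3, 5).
d = n·P = (5)(-6) + (3)(-10) + (5)(4) = -40
Plane: 5x + 3y + 5z = -40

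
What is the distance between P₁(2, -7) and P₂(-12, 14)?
Using the distance formula: d = sqrt((x₂-x₁)² + (y₂-y₁)²)
dx = (-12) - 2 = -14
dy = 14 - (-7) = 21
d = sqrt((-14)² + 21²) = sqrt(196 + 441) = sqrt(637) = 25.24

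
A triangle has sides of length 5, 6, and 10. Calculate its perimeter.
Perimeter = sum of all sides
Perimeter = 5 + 6 + 10
Perimeter = 21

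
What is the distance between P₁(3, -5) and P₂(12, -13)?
Using the distance formula: d = sqrt((x₂-x₁)² + (y₂-y₁)²)
dx = 12 - 3 = 9
dy = (-13) - (-5) = -8
d = sqrt(9² + (-8)²) = sqrt(81 + 64) = sqrt(145) = 12.04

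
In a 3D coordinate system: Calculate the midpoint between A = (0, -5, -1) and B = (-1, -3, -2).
Midpoint = ((0-1)/2, (-5-3)/2, (-1-2)/2) = (-0.5, -4, -1.5)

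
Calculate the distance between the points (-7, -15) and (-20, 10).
Using the distance formula: d = sqrt((x₂-x₁)² + (y₂-y₁)²)
dx = (-20) - (-7) = -13
dy = 10 - (-15) = 25
d = sqrt((-13)² + 25²) = sqrt(169 + 625) = sqrt(794) = 28.18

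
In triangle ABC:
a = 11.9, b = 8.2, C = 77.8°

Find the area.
Using A = ½ab·sin(C):
A = ½·11.9·8.2·sin(77.8°) = ½·97.58·0.977416 = 47.69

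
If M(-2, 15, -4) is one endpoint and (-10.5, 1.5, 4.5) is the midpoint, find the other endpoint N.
N = (2×(-10.5) - (-2), 2×1.5 - 15, 2×4.5 - (-4)) = (-19, -12, 13)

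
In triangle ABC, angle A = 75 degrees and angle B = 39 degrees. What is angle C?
Sum of angles in a triangle = 180 degrees
Third angle = 180 - 75 - 39
Third angle = 66 degrees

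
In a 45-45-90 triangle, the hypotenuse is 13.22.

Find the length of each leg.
In a 45-45-90 triangle, hypotenuse = leg·√2  →  leg = hypotenuse/√2
leg = 13.22/√2 = 9.348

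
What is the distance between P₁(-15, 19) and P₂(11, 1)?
Using the distance formula: d = sqrt((x₂-x₁)² + (y₂-y₁)²)
dx = 11 - (-15) = 26
dy = 1 - 19 = -18
d = sqrt(26² + (-18)²) = sqrt(676 + 324) = sqrt(1000) = 31.62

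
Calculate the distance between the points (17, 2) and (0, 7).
Using the distance formula: d = sqrt((x₂-x₁)² + (y₂-y₁)²)
dx = 0 - 17 = -17
dy = 7 - 2 = 5
d = sqrt((-17)² + 5²) = sqrt(289 + 25) = sqrt(314) = 17.72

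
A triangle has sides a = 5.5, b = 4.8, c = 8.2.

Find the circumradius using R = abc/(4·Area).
s = (a+b+c)/2 = 9.25
Area = √(s(s-a)(s-b)(s-c)) = √(9.25·3.75·4.45·1.05) = 12.731
R = abc/(4·Area) = (5.5·4.8·8.2)/(4·12.731) = 216.48/50.924 = 4.251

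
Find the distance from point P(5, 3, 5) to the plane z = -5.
d = |0(5) + 0(3) + 1(5) - (-5)| / √(0² + 0² + 1²) = 10/√1 = 10.0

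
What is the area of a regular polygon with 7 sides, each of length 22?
For a regular 7-gon with side length s = 22:
Apothem a = s / (2*tan(pi/7)) = 22 / (2*tan(pi/7)) ≈ 22.8417
Perimeter P = 7 * 22 = 154
Area = (1/2) * P * a = (1/2) * 154 * 22.8417 = 1758.81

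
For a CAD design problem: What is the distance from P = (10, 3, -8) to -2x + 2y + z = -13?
d = |(-2)(10) + 2(3) + 1(-8) - (-13)| / √((-2)² + 2² + 1²) = 9/√9 = 3.0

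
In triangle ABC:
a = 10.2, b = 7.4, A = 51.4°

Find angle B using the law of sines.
sin(B)/b = sin(A)/a
sin(B) = b·sin(A)/a = 7.4·sin(51.4°)/10.2 = 0.566985
B = arcsin(0.566985) = 34.54°  (b ≤ a, so B ≤ A and the acute solution is unique)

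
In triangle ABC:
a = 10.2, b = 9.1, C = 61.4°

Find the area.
Using A = ½ab·sin(C):
A = ½·10.2·9.1·sin(61.4°) = ½·92.82·0.877983 = 40.75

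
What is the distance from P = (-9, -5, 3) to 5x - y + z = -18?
d = |5(-9) + (-1)(-5) + 1(3) - (-18)| / √(5² + (-1)² + 1²) = 19/√27 = 3.657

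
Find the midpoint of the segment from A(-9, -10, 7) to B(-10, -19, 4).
Midpoint = ((-9-10)/2, (-10-19)/2, (7+4)/2) = (-9.5, -14.5, 5.5)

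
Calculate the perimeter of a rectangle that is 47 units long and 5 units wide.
Perimeter = 2 * (length + width)
Perimeter = 2 * (47 + 5)
Perimeter = 2 * 52
Perimeter = 104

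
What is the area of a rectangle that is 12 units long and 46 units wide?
Area = length * width
Area = 12 * 46
Area = 552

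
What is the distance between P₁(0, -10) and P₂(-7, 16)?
Using the distance formula: d = sqrt((x₂-x₁)² + (y₂-y₁)²)
dx = (-7) - 0 = -7
dy = 16 - (-10) = 26
d = sqrt((-7)² + 26²) = sqrt(49 + 676) = sqrt(725) = 26.93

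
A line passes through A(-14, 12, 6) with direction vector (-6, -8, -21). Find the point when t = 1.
P(1) = (-14 + (-6)(1), 12 + (-8)(1), 6 + (-21)(1)) = (-20, 4, -15)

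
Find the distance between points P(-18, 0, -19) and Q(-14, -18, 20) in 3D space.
d = √[(4)² + (-18)² + (39)²] = √1861 = 43.14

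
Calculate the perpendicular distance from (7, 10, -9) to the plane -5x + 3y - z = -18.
d = |(-5)(7) + 3(10) + (-1)(-9) - (-18)| / √((-5)² + 3² + (-1)²) = 22/√35 = 3.719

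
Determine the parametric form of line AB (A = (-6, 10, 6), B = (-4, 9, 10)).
Direction vector d = B - A = (2, -1, 4)
x = -6 + 2t, y = 10 - t, z = 6 + 4t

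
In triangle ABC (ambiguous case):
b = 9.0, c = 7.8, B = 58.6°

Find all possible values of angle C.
sin(C)/c = sin(B)/b  →  sin(C) = c·sin(B)/b = 7.8·sin(58.6°)/9.0 = 0.739744
C₁ = arcsin(0.739744) = 47.71°,  C₂ = 180° - C₁ = 132.29°
Check C₂: A = 180° - 58.6° - 132.29° = -10.89° ≤ 0, rejected
C = 47.71° (one solution)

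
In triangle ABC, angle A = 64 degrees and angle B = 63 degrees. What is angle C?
Sum of angles in a triangle = 180 degrees
Third angle = 180 - 64 - 63
Third angle = 53 degrees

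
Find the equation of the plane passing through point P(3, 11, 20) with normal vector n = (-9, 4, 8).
d = n·P = (-9)(3) + (4)(11) + (8)(20) = 177
Plane: -9x + 4y + 8z = 177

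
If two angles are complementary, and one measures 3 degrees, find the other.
Complementary angles sum to 90 degrees.
Other angle = 90 - 3
Other angle = 87 degrees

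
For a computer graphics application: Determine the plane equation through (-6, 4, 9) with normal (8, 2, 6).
d = n·P = (8)(-6) + (2)(4) + (6)(9) = 14
Plane: 8x + 2y + 6z = 14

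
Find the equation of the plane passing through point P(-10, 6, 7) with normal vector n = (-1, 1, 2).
d = n·P = (-1)(-10) + (1)(6) + (2)(7) = 30
Plane: -x + y + 2z = 30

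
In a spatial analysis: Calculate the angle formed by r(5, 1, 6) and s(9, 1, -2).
r·s = 34, |r|² = 62, |s|² = 86
cos θ = 34/√5332 ≈ 0.4656
θ ≈ 62.25°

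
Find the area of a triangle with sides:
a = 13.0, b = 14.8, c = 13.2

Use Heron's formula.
s = (a+b+c)/2 = (13.0+14.8+13.2)/2 = 20.5
A = √(s(s-a)(s-b)(s-c)) = √(20.5·7.5·5.7·7.3)
A = √6397.54 = 79.98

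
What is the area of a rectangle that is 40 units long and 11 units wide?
Area = length * width
Area = 40 * 11
Area = 440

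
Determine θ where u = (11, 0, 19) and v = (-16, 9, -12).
u·v = -404, |u|² = 482, |v|² = 481
cos θ = -404/√231842 ≈ -0.839
θ ≈ 147.0°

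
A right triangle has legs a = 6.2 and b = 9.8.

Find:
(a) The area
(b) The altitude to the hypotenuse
(a) Area = ½ab = ½·6.2·9.8 = 30.38
(b) Hypotenuse c = √(6.2² + 9.8²) = √134.48 = 11.5966
    Area = ½·c·h_c  →  h_c = 2·Area/c = 2·30.38/11.5966 = 5.239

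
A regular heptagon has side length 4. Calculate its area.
For a regular 7-gon with side length s = 4:
Apothem a = s / (2*tan(pi/7)) = 4 / (2*tan(pi/7)) ≈ 4.153
Perimeter P = 7 * 4 = 28
Area = (1/2) * P * a = (1/2) * 28 * 4.153 = 58.14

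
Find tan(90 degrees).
tan(90 degrees) = undefined
Decimal approximation: undefined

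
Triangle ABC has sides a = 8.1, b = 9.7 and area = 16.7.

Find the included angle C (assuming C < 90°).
Area = ½ab·sin(C)  →  sin(C) = 2·Area/(ab)
sin(C) = 2·16.7/(8.1·9.7) = 0.425099
C = arcsin(0.425099) = 25.16°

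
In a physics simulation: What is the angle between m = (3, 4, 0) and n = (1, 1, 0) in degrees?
m·n = 7, |m|² = 25, |n|² = 2
cos θ = 7/√50 ≈ 0.9899
θ ≈ 8.13°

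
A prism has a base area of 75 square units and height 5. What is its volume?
Volume = base area * height
Volume = 75 * 5
Volume = 375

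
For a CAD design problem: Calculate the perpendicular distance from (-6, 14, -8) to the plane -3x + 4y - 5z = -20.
d = |(-3)(-6) + 4(14) + (-5)(-8) - (-20)| / √((-3)² + 4² + (-5)²) = 134/√50 = 18.95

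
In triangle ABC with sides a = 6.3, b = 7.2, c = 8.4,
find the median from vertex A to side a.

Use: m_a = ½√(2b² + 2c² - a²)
m_a = ½√(2·7.2² + 2·8.4² - 6.3²)
m_a = ½√(103.68 + 141.12 - 39.69) = ½√205.11 = 7.161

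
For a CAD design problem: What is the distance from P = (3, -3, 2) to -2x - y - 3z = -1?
d = |(-2)(3) + (-1)(-3) + (-3)(2) - (-1)| / √((-2)² + (-1)² + (-3)²) = 8/√14 = 2.138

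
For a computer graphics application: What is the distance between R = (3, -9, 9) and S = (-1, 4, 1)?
d = √[(-4)² + (13)² + (-8)²] = √249 = 15.78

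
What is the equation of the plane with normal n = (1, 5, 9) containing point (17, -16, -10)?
d = n·P = (1)(17) + (5)(-16) + (9)(-10) = -153
Plane: x + 5y + 9z = -153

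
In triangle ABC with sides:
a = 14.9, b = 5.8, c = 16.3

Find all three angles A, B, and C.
By the law of cosines:
cos(A) = (b² + c² - a²)/(2bc) = 0.408927  →  A = 65.86°
cos(B) = (a² + c² - b²)/(2ac) = 0.934780  →  B = 20.81°
cos(C) = (a² + b² - c²)/(2ab) = -0.058088  →  C = 93.33°
Check: A + B + C = 180.0° ✓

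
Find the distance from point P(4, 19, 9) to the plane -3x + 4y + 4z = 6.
d = |(-3)(4) + 4(19) + 4(9) - (6)| / √((-3)² + 4² + 4²) = 94/√41 = 14.68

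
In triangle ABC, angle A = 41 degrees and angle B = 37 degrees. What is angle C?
Sum of angles in a triangle = 180 degrees
Third angle = 180 - 41 - 37
Third angle = 102 degrees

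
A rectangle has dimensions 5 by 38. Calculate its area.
Area = length * width
Area = 5 * 38
Area = 190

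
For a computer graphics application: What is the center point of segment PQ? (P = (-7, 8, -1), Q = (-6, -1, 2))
Midpoint = ((-7-6)/2, (8-1)/2, (-1+2)/2) = (-6.5, 3.5, 0.5)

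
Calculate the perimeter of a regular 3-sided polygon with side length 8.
Perimeter = number of sides * side length
Perimeter = 3 * 8
Perimeter = 24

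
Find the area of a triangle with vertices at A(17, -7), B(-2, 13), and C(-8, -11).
Using the coordinate formula: Area = (1/2)|x₁(y₂-y₃) + x₂(y₃-y₁) + x₃(y₁-y₂)|
Area = (1/2)|17(13-(-11)) + (-2)((-11)-(-7)) + (-8)((-7)-13)|
Area = (1/2)|17*24 + (-2)*(-4) + (-8)*(-20)|
Area = (1/2)|408 + 8 + 160|
Area = (1/2)*576 = 288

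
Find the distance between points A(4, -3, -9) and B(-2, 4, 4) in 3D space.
d = √[(-6)² + (7)² + (13)²] = √254 = 15.94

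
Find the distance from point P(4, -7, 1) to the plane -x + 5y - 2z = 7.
d = |(-1)(4) + 5(-7) + (-2)(1) - (7)| / √((-1)² + 5² + (-2)²) = 48/√30 = 8.764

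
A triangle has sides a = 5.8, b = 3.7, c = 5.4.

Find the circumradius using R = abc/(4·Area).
s = (a+b+c)/2 = 7.45
Area = √(s(s-a)(s-b)(s-c)) = √(7.45·1.65·3.75·2.05) = 9.72104
R = abc/(4·Area) = (5.8·3.7·5.4)/(4·9.72104) = 115.884/38.88416 = 2.98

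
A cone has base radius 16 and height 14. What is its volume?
Volume = (1/3) * pi * r² * h
Volume = (1/3) * pi * 16² * 14
Volume = (1/3) * pi * 256 * 14
Volume = (1/3) * pi * 3584
Volume = 3753.16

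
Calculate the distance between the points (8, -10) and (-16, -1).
Using the distance formula: d = sqrt((x₂-x₁)² + (y₂-y₁)²)
dx = (-16) - 8 = -24
dy = (-1) - (-10) = 9
d = sqrt((-24)² + 9²) = sqrt(576 + 81) = sqrt(657) = 25.63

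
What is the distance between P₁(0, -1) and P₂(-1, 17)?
Using the distance formula: d = sqrt((x₂-x₁)² + (y₂-y₁)²)
dx = (-1) - 0 = -1
dy = 17 - (-1) = 18
d = sqrt((-1)² + 18²) = sqrt(1 + 324) = sqrt(325) = 18.03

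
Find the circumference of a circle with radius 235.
Circumference = 2 * pi * r
Circumference = 2 * pi * 235
Circumference = 1476.55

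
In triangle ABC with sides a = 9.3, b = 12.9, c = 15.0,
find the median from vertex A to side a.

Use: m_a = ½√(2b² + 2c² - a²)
m_a = ½√(2·12.9² + 2·15.0² - 9.3²)
m_a = ½√(332.82 + 450 - 86.49) = ½√696.33 = 13.19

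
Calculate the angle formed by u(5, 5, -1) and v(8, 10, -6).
u·v = 96, |u|² = 51, |v|² = 200
cos θ = 96/√10200 ≈ 0.9505
θ ≈ 18.1°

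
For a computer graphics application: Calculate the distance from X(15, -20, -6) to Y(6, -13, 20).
d = √[(-9)² + (7)² + (26)²] = √806 = 28.39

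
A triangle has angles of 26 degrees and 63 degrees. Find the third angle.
Sum of angles in a triangle = 180 degrees
Third angle = 180 - 26 - 63
Third angle = 91 degrees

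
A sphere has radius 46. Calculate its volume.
Volume = (4/3) * pi * r³
Volume = (4/3) * pi * 46³
Volume = (4/3) * pi * 97336
Volume = 407720.08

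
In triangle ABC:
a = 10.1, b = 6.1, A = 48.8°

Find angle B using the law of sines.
sin(B)/b = sin(A)/a
sin(B) = b·sin(A)/a = 6.1·sin(48.8°)/10.1 = 0.454429
B = arcsin(0.454429) = 27.03°  (b ≤ a, so B ≤ A and the acute solution is unique)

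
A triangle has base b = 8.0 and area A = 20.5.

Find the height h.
A = ½bh  →  h = 2A/b
h = 2·20.5/8.0 = 5.125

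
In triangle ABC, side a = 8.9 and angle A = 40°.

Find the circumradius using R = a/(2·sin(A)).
R = a/(2·sin(A)) = 8.9/(2·sin(40°))
R = 8.9/(2·0.642788) = 8.9/1.285575 = 6.923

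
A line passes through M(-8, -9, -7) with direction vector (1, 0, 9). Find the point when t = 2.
P(2) = (-8 + 1(2), -9 + 0(2), -7 + 9(2)) = (-6, -9, 11)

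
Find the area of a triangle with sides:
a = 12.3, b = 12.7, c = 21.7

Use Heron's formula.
s = (a+b+c)/2 = (12.3+12.7+21.7)/2 = 23.35
A = √(s(s-a)(s-b)(s-c)) = √(23.35·11.05·10.65·1.65)
A = √4534.01 = 67.34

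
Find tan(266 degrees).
tan(266 degrees) = 14.3007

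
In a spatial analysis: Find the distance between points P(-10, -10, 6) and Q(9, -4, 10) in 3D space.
d = √[(19)² + (6)² + (4)²] = √413 = 20.32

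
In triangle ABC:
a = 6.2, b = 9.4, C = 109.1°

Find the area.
Using A = ½ab·sin(C):
A = ½·6.2·9.4·sin(109.1°) = ½·58.28·0.944949 = 27.54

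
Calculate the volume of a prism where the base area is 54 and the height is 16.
Volume = base area * height
Volume = 54 * 16
Volume = 864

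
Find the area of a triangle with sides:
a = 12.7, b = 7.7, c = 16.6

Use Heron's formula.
s = (a+b+c)/2 = (12.7+7.7+16.6)/2 = 18.5
A = √(s(s-a)(s-b)(s-c)) = √(18.5·5.8·10.8·1.9)
A = √2201.8 = 46.92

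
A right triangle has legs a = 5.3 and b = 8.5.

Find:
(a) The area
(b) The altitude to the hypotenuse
(a) Area = ½ab = ½·5.3·8.5 = 22.525
(b) Hypotenuse c = √(5.3² + 8.5²) = √100.34 = 10.017
    Area = ½·c·h_c  →  h_c = 2·Area/c = 2·22.525/10.017 = 4.497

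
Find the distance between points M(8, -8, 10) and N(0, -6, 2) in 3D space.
d = √[(-8)² + (2)² + (-8)²] = √132 = 11.49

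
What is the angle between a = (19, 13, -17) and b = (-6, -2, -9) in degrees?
a·b = 13, |a|² = 819, |b|² = 121
cos θ = 13/√99099 ≈ 0.0413
θ ≈ 87.63°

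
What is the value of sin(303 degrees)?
sin(303 degrees) = -0.8387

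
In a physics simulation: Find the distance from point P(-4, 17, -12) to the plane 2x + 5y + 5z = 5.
d = |2(-4) + 5(17) + 5(-12) - (5)| / √(2² + 5² + 5²) = 12/√54 = 1.633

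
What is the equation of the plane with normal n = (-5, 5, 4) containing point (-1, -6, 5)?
d = n·P = (-5)(-1) + (5)(-6) + (4)(5) = -5
Plane: -5x + 5y + 4z = -5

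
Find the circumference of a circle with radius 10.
Circumference = 2 * pi * r
Circumference = 2 * pi * 10
Circumference = 62.83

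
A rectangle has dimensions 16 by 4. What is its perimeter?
Perimeter = 2 * (length + width)
Perimeter = 2 * (16 + 4)
Perimeter = 2 * 20
Perimeter = 40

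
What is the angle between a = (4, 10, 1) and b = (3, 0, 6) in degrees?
a·b = 18, |a|² = 117, |b|² = 45
cos θ = 18/√5265 ≈ 0.2481
θ ≈ 75.64°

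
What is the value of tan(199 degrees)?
tan(199 degrees) = 0.3443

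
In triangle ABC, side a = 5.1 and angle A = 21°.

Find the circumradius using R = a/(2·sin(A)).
R = a/(2·sin(A)) = 5.1/(2·sin(21°))
R = 5.1/(2·0.358368) = 5.1/0.716736 = 7.116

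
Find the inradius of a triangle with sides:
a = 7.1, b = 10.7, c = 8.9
s = (a+b+c)/2 = (7.1+10.7+8.9)/2 = 13.35
Area = √(s(s-a)(s-b)(s-c)) = √(13.35·6.25·2.65·4.45) = 31.3678
r = Area/s = 31.3678/13.35 = 2.35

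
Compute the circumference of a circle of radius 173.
Circumference = 2 * pi * r
Circumference = 2 * pi * 173
Circumference = 1086.99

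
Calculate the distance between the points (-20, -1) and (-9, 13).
Using the distance formula: d = sqrt((x₂-x₁)² + (y₂-y₁)²)
dx = (-9) - (-20) = 11
dy = 13 - (-1) = 14
d = sqrt(11² + 14²) = sqrt(121 + 196) = sqrt(317) = 17.80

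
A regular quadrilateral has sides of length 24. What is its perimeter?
Perimeter = number of sides * side length
Perimeter = 4 * 24
Perimeter = 96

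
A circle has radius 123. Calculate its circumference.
Circumference = 2 * pi * r
Circumference = 2 * pi * 123
Circumference = 772.83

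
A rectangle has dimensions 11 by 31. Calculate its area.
Area = length * width
Area = 11 * 31
Area = 341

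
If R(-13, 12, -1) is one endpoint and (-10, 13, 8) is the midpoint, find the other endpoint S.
S = (2×(-10) - (-13), 2×13 - 12, 2×8 - (-1)) = (-7, 14, 17)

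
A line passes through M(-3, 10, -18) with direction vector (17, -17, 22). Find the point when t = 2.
P(2) = (-3 + 17(2), 10 + (-17)(2), -18 + 22(2)) = (31, -24, 26)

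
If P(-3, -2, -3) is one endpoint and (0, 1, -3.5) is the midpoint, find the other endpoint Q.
Q = (2×0 - (-3), 2×1 - (-2), 2×(-3.5) - (-3)) = (3, 4, -4)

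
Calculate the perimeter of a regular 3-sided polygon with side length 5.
Perimeter = number of sides * side length
Perimeter = 3 * 5
Perimeter = 15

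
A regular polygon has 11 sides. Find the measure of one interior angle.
Interior angle of a regular n-gon = (n-2)*180/n
Interior angle = (11-2)*180/11
Interior angle = 9*180/11
Interior angle = 1620/11
Interior angle = 147.27 degrees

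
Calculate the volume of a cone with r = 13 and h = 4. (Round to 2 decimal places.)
Volume = (1/3) * pi * r² * h
Volume = (1/3) * pi * 13² * 4
Volume = (1/3) * pi * 169 * 4
Volume = (1/3) * pi * 676
Volume = 707.91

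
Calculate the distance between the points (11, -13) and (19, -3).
Using the distance formula: d = sqrt((x₂-x₁)² + (y₂-y₁)²)
dx = 19 - 11 = 8
dy = (-3) - (-13) = 10
d = sqrt(8² + 10²) = sqrt(64 + 100) = sqrt(164) = 12.81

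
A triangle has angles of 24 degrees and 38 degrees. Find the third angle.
Sum of angles in a triangle = 180 degrees
Third angle = 180 - 24 - 38
Third angle = 118 degrees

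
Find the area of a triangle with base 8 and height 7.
Area = (1/2) * base * height
Area = (1/2) * 8 * 7
Area = 28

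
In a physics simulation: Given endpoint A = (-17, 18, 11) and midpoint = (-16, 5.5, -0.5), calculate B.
B = (2×(-16) - (-17), 2×5.5 - 18, 2×(-0.5) - 11) = (-15, -7, -12)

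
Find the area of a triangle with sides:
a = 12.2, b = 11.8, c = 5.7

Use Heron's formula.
s = (a+b+c)/2 = (12.2+11.8+5.7)/2 = 14.85
A = √(s(s-a)(s-b)(s-c)) = √(14.85·2.65·3.05·9.15)
A = √1098.23 = 33.14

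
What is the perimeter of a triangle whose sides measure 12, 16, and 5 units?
Perimeter = sum of all sides
Perimeter = 12 + 16 + 5
Perimeter = 33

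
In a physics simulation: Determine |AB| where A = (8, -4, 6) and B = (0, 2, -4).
d = √[(-8)² + (6)² + (-10)²] = √200 = 14.14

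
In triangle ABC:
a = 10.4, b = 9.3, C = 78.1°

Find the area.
Using A = ½ab·sin(C):
A = ½·10.4·9.3·sin(78.1°) = ½·96.72·0.978509 = 47.32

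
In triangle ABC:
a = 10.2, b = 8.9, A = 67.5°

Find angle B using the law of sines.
sin(B)/b = sin(A)/a
sin(B) = b·sin(A)/a = 8.9·sin(67.5°)/10.2 = 0.806130
B = arcsin(0.806130) = 53.72°  (b ≤ a, so B ≤ A and the acute solution is unique)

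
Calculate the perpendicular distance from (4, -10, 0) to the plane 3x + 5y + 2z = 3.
d = |3(4) + 5(-10) + 2(0) - (3)| / √(3² + 5² + 2²) = 41/√38 = 6.651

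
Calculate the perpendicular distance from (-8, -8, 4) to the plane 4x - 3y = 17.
d = |4(-8) + (-3)(-8) + 0(4) - (17)| / √(4² + (-3)² + 0²) = 25/√25 = 5.0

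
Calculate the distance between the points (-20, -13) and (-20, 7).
Using the distance formula: d = sqrt((x₂-x₁)² + (y₂-y₁)²)
dx = (-20) - (-20) = 0
dy = 7 - (-13) = 20
d = sqrt(0² + 20²) = sqrt(0 + 400) = sqrt(400) = 20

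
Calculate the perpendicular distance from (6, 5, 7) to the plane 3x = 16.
d = |3(6) + 0(5) + 0(7) - (16)| / √(3² + 0² + 0²) = 2/√9 = 0.6667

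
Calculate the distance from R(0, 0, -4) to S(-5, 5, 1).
d = √[(-5)² + (5)² + (5)²] = √75 = 8.66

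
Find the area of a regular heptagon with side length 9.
For a regular 7-gon with side length s = 9:
Apothem a = s / (2*tan(pi/7)) = 9 / (2*tan(pi/7)) ≈ 9.3443
Perimeter P = 7 * 9 = 63
Area = (1/2) * P * a = (1/2) * 63 * 9.3443 = 294.35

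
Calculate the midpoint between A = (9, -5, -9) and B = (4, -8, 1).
Midpoint = ((9+4)/2, (-5-8)/2, (-9+1)/2) = (6.5, -6.5, -4)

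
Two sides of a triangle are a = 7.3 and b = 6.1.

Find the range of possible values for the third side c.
By the triangle inequality: |a - b| < c < a + b
|7.3 - 6.1| < c < 7.3 + 6.1
1.2 < c < 13.4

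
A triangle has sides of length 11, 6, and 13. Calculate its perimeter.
Perimeter = sum of all sides
Perimeter = 11 + 6 + 13
Perimeter = 30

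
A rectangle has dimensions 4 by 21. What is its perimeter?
Perimeter = 2 * (length + width)
Perimeter = 2 * (4 + 21)
Perimeter = 2 * 25
Perimeter = 50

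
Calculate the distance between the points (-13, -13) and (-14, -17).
Using the distance formula: d = sqrt((x₂-x₁)² + (y₂-y₁)²)
dx = (-14) - (-13) = -1
dy = (-17) - (-13) = -4
d = sqrt((-1)² + (-4)²) = sqrt(1 + 16) = sqrt(17) = 4.12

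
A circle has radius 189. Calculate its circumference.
Circumference = 2 * pi * r
Circumference = 2 * pi * 189
Circumference = 1187.52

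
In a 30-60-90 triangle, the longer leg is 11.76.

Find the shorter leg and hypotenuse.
In a 30-60-90 triangle, sides are in ratio 1 : √3 : 2.
Long leg = short leg·√3  →  short leg = 11.76/√3 = 6.79
Hypotenuse = 2·(short leg) = 2·11.76/√3 = 13.58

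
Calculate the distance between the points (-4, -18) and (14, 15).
Using the distance formula: d = sqrt((x₂-x₁)² + (y₂-y₁)²)
dx = 14 - (-4) = 18
dy = 15 - (-18) = 33
d = sqrt(18² + 33²) = sqrt(324 + 1089) = sqrt(1413) = 37.59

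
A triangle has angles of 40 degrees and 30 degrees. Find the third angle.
Sum of angles in a triangle = 180 degrees
Third angle = 180 - 40 - 30
Third angle = 110 degrees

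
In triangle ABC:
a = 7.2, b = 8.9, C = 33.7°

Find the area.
Using A = ½ab·sin(C):
A = ½·7.2·8.9·sin(33.7°) = ½·64.08·0.554844 = 17.78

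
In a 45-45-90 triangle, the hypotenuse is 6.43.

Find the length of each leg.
In a 45-45-90 triangle, hypotenuse = leg·√2  →  leg = hypotenuse/√2
leg = 6.43/√2 = 4.547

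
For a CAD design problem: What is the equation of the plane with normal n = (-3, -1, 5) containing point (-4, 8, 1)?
d = n·P = (-3)(-4) + (-1)(8) + (5)(1) = 9
Plane: -3x - y + 5z = 9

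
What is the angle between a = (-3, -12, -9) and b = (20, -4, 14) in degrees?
a·b = -138, |a|² = 234, |b|² = 612
cos θ = -138/√143208 ≈ -0.3647
θ ≈ 111.4°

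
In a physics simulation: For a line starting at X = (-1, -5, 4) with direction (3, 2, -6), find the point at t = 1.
P(1) = (-1 + 3(1), -5 + 2(1), 4 + (-6)(1)) = (2, -3, -2)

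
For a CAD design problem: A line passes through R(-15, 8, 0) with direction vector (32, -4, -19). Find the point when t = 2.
P(2) = (-15 + 32(2), 8 + (-4)(2), 0 + (-19)(2)) = (49, 0, -38)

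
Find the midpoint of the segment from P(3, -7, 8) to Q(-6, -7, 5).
Midpoint = ((3-6)/2, (-7-7)/2, (8+5)/2) = (-1.5, -7, 6.5)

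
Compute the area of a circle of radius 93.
Area = pi * r²
Area = pi * 93²
Area = pi * 8649
Area = 27171.63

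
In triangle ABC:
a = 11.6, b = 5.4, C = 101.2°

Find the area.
Using A = ½ab·sin(C):
A = ½·11.6·5.4·sin(101.2°) = ½·62.64·0.980955 = 30.72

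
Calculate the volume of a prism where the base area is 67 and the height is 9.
Volume = base area * height
Volume = 67 * 9
Volume = 603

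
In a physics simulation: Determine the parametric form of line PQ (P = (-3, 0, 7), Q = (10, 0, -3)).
Direction vector d = Q - P = (13, 0, -10)
x = -3 + 13t, y = 0, z = 7 - 10t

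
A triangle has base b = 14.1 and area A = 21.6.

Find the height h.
A = ½bh  →  h = 2A/b
h = 2·21.6/14.1 = 3.064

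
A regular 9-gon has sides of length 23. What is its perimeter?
Perimeter = number of sides * side length
Perimeter = 9 * 23
Perimeter = 207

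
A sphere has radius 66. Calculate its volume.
Volume = (4/3) * pi * r³
Volume = (4/3) * pi * 66³
Volume = (4/3) * pi * 287496
Volume = 1204260.43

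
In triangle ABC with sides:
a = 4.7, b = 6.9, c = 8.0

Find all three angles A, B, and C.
By the law of cosines:
cos(A) = (b² + c² - a²)/(2bc) = 0.810870  →  A = 35.82°
cos(B) = (a² + c² - b²)/(2ac) = 0.511702  →  B = 59.22°
cos(C) = (a² + b² - c²)/(2ab) = 0.087882  →  C = 84.96°
Check: A + B + C = 180.0° ✓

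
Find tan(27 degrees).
tan(27 degrees) = 0.5095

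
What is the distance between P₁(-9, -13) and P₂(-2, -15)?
Using the distance formula: d = sqrt((x₂-x₁)² + (y₂-y₁)²)
dx = (-2) - (-9) = 7
dy = (-15) - (-13) = -2
d = sqrt(7² + (-2)²) = sqrt(49 + 4) = sqrt(53) = 7.28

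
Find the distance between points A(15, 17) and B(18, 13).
Using the distance formula: d = sqrt((x₂-x₁)² + (y₂-y₁)²)
dx = 18 - 15 = 3
dy = 13 - 17 = -4
d = sqrt(3² + (-4)²) = sqrt(9 + 16) = sqrt(25) = 5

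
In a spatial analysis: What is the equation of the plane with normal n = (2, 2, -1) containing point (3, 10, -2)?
d = n·P = (2)(3) + (2)(10) + (-1)(-2) = 28
Plane: 2x + 2y - z = 28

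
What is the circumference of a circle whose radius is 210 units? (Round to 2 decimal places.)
Circumference = 2 * pi * r
Circumference = 2 * pi * 210
Circumference = 1319.47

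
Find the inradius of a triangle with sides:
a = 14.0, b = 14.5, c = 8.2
s = (a+b+c)/2 = (14.0+14.5+8.2)/2 = 18.35
Area = √(s(s-a)(s-b)(s-c)) = √(18.35·4.35·3.85·10.15) = 55.8504
r = Area/s = 55.8504/18.35 = 3.044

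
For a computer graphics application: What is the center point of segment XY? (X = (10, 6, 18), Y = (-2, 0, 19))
Midpoint = ((10-2)/2, (6+0)/2, (18+19)/2) = (4, 3, 18.5)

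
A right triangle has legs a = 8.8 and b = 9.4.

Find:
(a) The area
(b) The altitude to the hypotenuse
(a) Area = ½ab = ½·8.8·9.4 = 41.36
(b) Hypotenuse c = √(8.8² + 9.4²) = √165.8 = 12.8763
    Area = ½·c·h_c  →  h_c = 2·Area/c = 2·41.36/12.8763 = 6.424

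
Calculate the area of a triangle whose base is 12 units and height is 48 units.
Area = (1/2) * base * height
Area = (1/2) * 12 * 48
Area = 288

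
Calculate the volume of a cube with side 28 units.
Volume = s³
Volume = 28³
Volume = 21952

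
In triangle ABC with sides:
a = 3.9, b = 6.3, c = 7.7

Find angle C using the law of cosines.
cos(C) = (a² + b² - c²)/(2ab)
cos(C) = (3.9² + 6.3² - 7.7²)/(2·3.9·6.3) = -4.39/49.14 = -0.089337
C = arccos(-0.089337) = 95.13°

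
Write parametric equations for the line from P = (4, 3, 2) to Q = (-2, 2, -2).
Direction vector d = Q - P = (-6, -1, -4)
x = 4 - 6t, y = 3 - t, z = 2 - 4t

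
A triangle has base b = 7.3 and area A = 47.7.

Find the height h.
A = ½bh  →  h = 2A/b
h = 2·47.7/7.3 = 13.07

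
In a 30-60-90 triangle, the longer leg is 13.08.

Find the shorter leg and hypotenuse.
In a 30-60-90 triangle, sides are in ratio 1 : √3 : 2.
Long leg = short leg·√3  →  short leg = 13.08/√3 = 7.552
Hypotenuse = 2·(short leg) = 2·13.08/√3 = 15.1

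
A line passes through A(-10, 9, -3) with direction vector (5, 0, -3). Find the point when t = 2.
P(2) = (-10 + 5(2), 9 + 0(2), -3 + (-3)(2)) = (0, 9, -9)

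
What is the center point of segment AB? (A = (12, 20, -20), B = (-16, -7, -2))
Midpoint = ((12-16)/2, (20-7)/2, (-20-2)/2) = (-2, 6.5, -11)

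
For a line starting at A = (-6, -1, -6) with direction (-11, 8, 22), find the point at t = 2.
P(2) = (-6 + (-11)(2), -1 + 8(2), -6 + 22(2)) = (-28, 15, 38)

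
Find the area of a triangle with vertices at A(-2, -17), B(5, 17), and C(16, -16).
Using the coordinate formula: Area = (1/2)|x₁(y₂-y₃) + x₂(y₃-y₁) + x₃(y₁-y₂)|
Area = (1/2)|(-2)(17-(-16)) + 5((-16)-(-17)) + 16((-17)-17)|
Area = (1/2)|(-2)*33 + 5*1 + 16*(-34)|
Area = (1/2)|(-66) + 5 + (-544)|
Area = (1/2)*605 = 302.50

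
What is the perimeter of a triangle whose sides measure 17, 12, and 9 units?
Perimeter = sum of all sides
Perimeter = 17 + 12 + 9
Perimeter = 38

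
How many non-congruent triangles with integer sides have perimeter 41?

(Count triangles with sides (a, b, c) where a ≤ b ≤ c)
With a ≤ b ≤ c and a + b + c = 41, the triangle inequality a + b > c gives c < 41/2, so c ≤ 20.
Iterate a from 1 to ⌊p/3⌋ = 13; for each a, b ranges from a to ⌊(p−a)/2⌋ with c = p − a − b, keeping only c ≥ b.
Triples: (1, 20, 20), (2, 19, 20), (3, 18, 20), …
Count = 40 triangles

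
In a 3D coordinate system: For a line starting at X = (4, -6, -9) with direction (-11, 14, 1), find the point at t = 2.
P(2) = (4 + (-11)(2), -6 + 14(2), -9 + 1(2)) = (-18, 22, -7)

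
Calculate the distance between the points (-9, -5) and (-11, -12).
Using the distance formula: d = sqrt((x₂-x₁)² + (y₂-y₁)²)
dx = (-11) - (-9) = -2
dy = (-12) - (-5) = -7
d = sqrt((-2)² + (-7)²) = sqrt(4 + 49) = sqrt(53) = 7.28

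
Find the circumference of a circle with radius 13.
Circumference = 2 * pi * r
Circumference = 2 * pi * 13
Circumference = 81.68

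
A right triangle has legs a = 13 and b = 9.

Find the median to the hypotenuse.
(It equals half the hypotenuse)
Hypotenuse c = √(13² + 9²) = √250 = 15.8114
Median to hypotenuse = c/2 = 7.906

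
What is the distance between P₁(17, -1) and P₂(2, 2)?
Using the distance formula: d = sqrt((x₂-x₁)² + (y₂-y₁)²)
dx = 2 - 17 = -15
dy = 2 - (-1) = 3
d = sqrt((-15)² + 3²) = sqrt(225 + 9) = sqrt(234) = 15.30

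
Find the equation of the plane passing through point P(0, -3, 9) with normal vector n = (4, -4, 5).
d = n·P = (4)(0) + (-4)(-3) + (5)(9) = 57
Plane: 4x - 4y + 5z = 57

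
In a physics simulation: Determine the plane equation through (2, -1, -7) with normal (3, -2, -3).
d = n·P = (3)(2) + (-2)(-1) + (-3)(-7) = 29
Plane: 3x - 2y - 3z = 29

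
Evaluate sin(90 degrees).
sin(90 degrees) = 1
Decimal approximation: 1.0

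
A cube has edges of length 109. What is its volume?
Volume = s³
Volume = 109³
Volume = 1295029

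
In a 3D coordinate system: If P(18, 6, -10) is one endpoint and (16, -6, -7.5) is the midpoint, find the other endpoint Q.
Q = (2×16 - 18, 2×(-6) - 6, 2×(-7.5) - (-10)) = (14, -18, -5)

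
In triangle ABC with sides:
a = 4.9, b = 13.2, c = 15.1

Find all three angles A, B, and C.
By the law of cosines:
cos(A) = (b² + c² - a²)/(2bc) = 0.948826  →  A = 18.41°
cos(B) = (a² + c² - b²)/(2ac) = 0.525612  →  B = 58.29°
cos(C) = (a² + b² - c²)/(2ab) = -0.230056  →  C = 103.3°
Check: A + B + C = 180.0° ✓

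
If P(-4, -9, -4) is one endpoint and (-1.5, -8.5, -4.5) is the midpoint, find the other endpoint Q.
Q = (2×(-1.5) - (-4), 2×(-8.5) - (-9), 2×(-4.5) - (-4)) = (1, -8, -5)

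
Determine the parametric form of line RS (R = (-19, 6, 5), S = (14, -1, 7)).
Direction vector d = S - R = (33, -7, 2)
x = -19 + 33t, y = 6 - 7t, z = 5 + 2t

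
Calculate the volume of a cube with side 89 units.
Volume = s³
Volume = 89³
Volume = 704969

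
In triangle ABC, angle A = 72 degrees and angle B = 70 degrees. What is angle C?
Sum of angles in a triangle = 180 degrees
Third angle = 180 - 72 - 70
Third angle = 38 degrees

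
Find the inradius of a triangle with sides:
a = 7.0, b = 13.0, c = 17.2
s = (a+b+c)/2 = (7.0+13.0+17.2)/2 = 18.6
Area = √(s(s-a)(s-b)(s-c)) = √(18.6·11.6·5.6·1.4) = 41.1286
r = Area/s = 41.1286/18.6 = 2.211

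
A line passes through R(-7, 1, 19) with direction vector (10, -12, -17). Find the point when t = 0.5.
P(0.5) = (-7 + 10(0.5), 1 + (-12)(0.5), 19 + (-17)(0.5)) = (-2, -5, 10.5)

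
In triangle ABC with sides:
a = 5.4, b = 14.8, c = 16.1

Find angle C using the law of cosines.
cos(C) = (a² + b² - c²)/(2ab)
cos(C) = (5.4² + 14.8² - 16.1²)/(2·5.4·14.8) = -11.01/159.84 = -0.068881
C = arccos(-0.068881) = 93.95°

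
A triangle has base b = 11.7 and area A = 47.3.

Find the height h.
A = ½bh  →  h = 2A/b
h = 2·47.3/11.7 = 8.085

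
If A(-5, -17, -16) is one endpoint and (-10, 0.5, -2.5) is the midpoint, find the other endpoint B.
B = (2×(-10) - (-5), 2×0.5 - (-17), 2×(-2.5) - (-16)) = (-15, 18, 11)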